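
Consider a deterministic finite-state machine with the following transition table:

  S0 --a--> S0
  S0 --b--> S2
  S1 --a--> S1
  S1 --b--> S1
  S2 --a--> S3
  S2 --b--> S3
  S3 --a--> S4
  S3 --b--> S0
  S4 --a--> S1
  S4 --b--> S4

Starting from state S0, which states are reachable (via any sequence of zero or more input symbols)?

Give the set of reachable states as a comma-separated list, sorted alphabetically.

BFS from S0:
  visit S0: S0--a-->S0 (seen), S0--b-->S2 (new)
  visit S2: S2--a-->S3 (new), S2--b-->S3 (seen)
  visit S3: S3--a-->S4 (new), S3--b-->S0 (seen)
  visit S4: S4--a-->S1 (new), S4--b-->S4 (seen)
  visit S1: S1--a-->S1 (seen), S1--b-->S1 (seen)

Answer: S0, S1, S2, S3, S4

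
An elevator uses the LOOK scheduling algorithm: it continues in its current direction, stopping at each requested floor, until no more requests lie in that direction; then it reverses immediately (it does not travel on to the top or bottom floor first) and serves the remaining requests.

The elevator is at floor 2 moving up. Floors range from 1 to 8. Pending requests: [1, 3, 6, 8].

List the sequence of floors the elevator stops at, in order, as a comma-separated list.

Current: 2, moving UP
Serve above first (ascending): [3, 6, 8]
Then reverse, serve below (descending): [1]

Answer: 3, 6, 8, 1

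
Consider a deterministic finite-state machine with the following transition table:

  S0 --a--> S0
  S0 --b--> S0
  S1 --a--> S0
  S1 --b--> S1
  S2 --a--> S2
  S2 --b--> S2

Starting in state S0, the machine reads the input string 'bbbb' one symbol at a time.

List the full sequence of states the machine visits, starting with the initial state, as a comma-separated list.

Start: S0
  read 'b': S0 --b--> S0
  read 'b': S0 --b--> S0
  read 'b': S0 --b--> S0
  read 'b': S0 --b--> S0

Answer: S0, S0, S0, S0, S0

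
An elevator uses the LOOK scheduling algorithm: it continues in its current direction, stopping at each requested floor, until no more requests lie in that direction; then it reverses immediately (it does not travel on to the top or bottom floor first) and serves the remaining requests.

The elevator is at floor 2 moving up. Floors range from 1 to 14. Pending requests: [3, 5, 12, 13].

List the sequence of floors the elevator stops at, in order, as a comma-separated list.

Answer: 3, 5, 12, 13

Derivation:
Current: 2, moving UP
Serve above first (ascending): [3, 5, 12, 13]
Then reverse, serve below (descending): []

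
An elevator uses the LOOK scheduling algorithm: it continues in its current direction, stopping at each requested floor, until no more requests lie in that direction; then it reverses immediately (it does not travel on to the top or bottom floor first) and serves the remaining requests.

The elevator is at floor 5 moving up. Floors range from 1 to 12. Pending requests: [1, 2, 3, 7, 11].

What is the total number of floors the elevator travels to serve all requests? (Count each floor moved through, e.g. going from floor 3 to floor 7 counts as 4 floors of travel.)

Start at floor 5 moving up, LOOK stop order: [7, 11, 3, 2, 1]
  5 → 7: |7-5| = 2, total = 2
  7 → 11: |11-7| = 4, total = 6
  11 → 3: |3-11| = 8, total = 14
  3 → 2: |2-3| = 1, total = 15
  2 → 1: |1-2| = 1, total = 16

Answer: 16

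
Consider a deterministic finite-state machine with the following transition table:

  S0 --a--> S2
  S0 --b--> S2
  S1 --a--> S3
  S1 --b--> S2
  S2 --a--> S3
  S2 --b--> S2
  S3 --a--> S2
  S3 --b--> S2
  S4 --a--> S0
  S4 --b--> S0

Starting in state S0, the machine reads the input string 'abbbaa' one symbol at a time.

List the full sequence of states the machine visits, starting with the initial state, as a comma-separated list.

Answer: S0, S2, S2, S2, S2, S3, S2

Derivation:
Start: S0
  read 'a': S0 --a--> S2
  read 'b': S2 --b--> S2
  read 'b': S2 --b--> S2
  read 'b': S2 --b--> S2
  read 'a': S2 --a--> S3
  read 'a': S3 --a--> S2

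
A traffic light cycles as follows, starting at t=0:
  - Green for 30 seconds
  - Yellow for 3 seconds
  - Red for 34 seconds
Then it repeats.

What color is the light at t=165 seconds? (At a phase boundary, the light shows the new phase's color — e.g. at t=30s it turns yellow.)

Cycle length = 30 + 3 + 34 = 67s
t = 165, phase_t = 165 mod 67 = 31
30 <= 31 < 33 (yellow end) → YELLOW

Answer: yellow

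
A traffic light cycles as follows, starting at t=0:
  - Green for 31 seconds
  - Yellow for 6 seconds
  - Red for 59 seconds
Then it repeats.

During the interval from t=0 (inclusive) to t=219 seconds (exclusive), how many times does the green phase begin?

Cycle = 31+6+59 = 96s
green phase starts at t = k*96 + 0 for k=0,1,2,...
Need k*96+0 < 219 → k < 2.281
k ∈ {0, ..., 2} → 3 starts

Answer: 3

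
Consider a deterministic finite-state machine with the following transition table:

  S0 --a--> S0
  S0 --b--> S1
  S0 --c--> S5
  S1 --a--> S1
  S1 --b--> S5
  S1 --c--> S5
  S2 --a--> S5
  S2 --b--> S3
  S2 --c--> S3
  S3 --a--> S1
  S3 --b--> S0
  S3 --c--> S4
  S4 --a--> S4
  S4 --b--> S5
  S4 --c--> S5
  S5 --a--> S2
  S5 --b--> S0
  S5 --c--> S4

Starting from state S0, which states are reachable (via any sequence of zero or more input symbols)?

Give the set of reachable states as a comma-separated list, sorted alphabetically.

Answer: S0, S1, S2, S3, S4, S5

Derivation:
BFS from S0:
  visit S0: S0--a-->S0 (seen), S0--b-->S1 (new), S0--c-->S5 (new)
  visit S1: S1--a-->S1 (seen), S1--b-->S5 (seen), S1--c-->S5 (seen)
  visit S5: S5--a-->S2 (new), S5--b-->S0 (seen), S5--c-->S4 (new)
  visit S2: S2--a-->S5 (seen), S2--b-->S3 (new), S2--c-->S3 (seen)
  visit S4: S4--a-->S4 (seen), S4--b-->S5 (seen), S4--c-->S5 (seen)
  visit S3: S3--a-->S1 (seen), S3--b-->S0 (seen), S3--c-->S4 (seen)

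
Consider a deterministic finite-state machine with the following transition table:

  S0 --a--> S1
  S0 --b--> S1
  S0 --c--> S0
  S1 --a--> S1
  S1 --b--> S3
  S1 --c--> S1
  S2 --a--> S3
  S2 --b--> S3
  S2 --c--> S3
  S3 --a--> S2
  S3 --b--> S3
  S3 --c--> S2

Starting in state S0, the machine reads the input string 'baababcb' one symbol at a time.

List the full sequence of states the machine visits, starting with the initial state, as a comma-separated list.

Answer: S0, S1, S1, S1, S3, S2, S3, S2, S3

Derivation:
Start: S0
  read 'b': S0 --b--> S1
  read 'a': S1 --a--> S1
  read 'a': S1 --a--> S1
  read 'b': S1 --b--> S3
  read 'a': S3 --a--> S2
  read 'b': S2 --b--> S3
  read 'c': S3 --c--> S2
  read 'b': S2 --b--> S3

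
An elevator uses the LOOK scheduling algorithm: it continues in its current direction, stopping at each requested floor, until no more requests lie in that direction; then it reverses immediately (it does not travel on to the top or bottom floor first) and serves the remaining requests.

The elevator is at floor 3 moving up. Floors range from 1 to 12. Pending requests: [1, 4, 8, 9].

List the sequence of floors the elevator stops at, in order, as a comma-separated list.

Answer: 4, 8, 9, 1

Derivation:
Current: 3, moving UP
Serve above first (ascending): [4, 8, 9]
Then reverse, serve below (descending): [1]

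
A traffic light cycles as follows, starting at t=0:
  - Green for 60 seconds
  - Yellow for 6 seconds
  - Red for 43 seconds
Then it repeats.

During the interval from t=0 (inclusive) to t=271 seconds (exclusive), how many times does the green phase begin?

Answer: 3

Derivation:
Cycle = 60+6+43 = 109s
green phase starts at t = k*109 + 0 for k=0,1,2,...
Need k*109+0 < 271 → k < 2.486
k ∈ {0, ..., 2} → 3 starts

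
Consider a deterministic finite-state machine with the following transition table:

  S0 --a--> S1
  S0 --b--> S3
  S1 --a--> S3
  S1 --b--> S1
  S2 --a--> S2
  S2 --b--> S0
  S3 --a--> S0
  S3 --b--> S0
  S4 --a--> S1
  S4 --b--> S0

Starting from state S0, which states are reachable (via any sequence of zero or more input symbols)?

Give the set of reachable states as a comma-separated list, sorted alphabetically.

Answer: S0, S1, S3

Derivation:
BFS from S0:
  visit S0: S0--a-->S1 (new), S0--b-->S3 (new)
  visit S1: S1--a-->S3 (seen), S1--b-->S1 (seen)
  visit S3: S3--a-->S0 (seen), S3--b-->S0 (seen)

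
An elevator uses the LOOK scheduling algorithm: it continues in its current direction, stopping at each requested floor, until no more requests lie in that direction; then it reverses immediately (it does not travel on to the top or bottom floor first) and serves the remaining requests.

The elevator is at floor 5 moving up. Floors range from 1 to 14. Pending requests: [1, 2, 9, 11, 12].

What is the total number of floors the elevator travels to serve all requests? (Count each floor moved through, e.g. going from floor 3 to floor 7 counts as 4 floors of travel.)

Answer: 18

Derivation:
Start at floor 5 moving up, LOOK stop order: [9, 11, 12, 2, 1]
  5 → 9: |9-5| = 4, total = 4
  9 → 11: |11-9| = 2, total = 6
  11 → 12: |12-11| = 1, total = 7
  12 → 2: |2-12| = 10, total = 17
  2 → 1: |1-2| = 1, total = 18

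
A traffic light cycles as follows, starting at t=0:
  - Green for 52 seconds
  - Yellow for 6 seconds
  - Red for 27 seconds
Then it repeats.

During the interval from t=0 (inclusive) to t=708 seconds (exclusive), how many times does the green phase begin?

Answer: 9

Derivation:
Cycle = 52+6+27 = 85s
green phase starts at t = k*85 + 0 for k=0,1,2,...
Need k*85+0 < 708 → k < 8.329
k ∈ {0, ..., 8} → 9 starts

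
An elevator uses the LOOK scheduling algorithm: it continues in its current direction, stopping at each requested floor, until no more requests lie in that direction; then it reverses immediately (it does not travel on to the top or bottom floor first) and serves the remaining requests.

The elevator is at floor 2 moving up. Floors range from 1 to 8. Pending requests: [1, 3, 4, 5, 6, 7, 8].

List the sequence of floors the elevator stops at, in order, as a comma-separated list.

Current: 2, moving UP
Serve above first (ascending): [3, 4, 5, 6, 7, 8]
Then reverse, serve below (descending): [1]

Answer: 3, 4, 5, 6, 7, 8, 1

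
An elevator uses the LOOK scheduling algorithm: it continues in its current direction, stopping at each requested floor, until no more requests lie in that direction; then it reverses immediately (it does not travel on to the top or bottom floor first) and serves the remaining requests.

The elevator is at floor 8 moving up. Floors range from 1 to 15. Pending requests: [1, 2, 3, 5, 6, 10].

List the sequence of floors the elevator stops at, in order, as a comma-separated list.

Current: 8, moving UP
Serve above first (ascending): [10]
Then reverse, serve below (descending): [6, 5, 3, 2, 1]

Answer: 10, 6, 5, 3, 2, 1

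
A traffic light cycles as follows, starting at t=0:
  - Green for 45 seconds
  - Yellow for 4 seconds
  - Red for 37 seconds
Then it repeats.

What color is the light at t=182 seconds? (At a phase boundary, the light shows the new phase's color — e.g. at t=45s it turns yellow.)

Answer: green

Derivation:
Cycle length = 45 + 4 + 37 = 86s
t = 182, phase_t = 182 mod 86 = 10
10 < 45 (green end) → GREEN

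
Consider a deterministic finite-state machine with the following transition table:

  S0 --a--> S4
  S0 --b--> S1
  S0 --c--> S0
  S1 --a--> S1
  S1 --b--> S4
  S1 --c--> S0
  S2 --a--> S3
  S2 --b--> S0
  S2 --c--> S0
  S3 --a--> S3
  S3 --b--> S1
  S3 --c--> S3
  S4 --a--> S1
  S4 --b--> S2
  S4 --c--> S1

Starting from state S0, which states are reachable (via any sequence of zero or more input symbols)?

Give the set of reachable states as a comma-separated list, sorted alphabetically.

Answer: S0, S1, S2, S3, S4

Derivation:
BFS from S0:
  visit S0: S0--a-->S4 (new), S0--b-->S1 (new), S0--c-->S0 (seen)
  visit S4: S4--a-->S1 (seen), S4--b-->S2 (new), S4--c-->S1 (seen)
  visit S1: S1--a-->S1 (seen), S1--b-->S4 (seen), S1--c-->S0 (seen)
  visit S2: S2--a-->S3 (new), S2--b-->S0 (seen), S2--c-->S0 (seen)
  visit S3: S3--a-->S3 (seen), S3--b-->S1 (seen), S3--c-->S3 (seen)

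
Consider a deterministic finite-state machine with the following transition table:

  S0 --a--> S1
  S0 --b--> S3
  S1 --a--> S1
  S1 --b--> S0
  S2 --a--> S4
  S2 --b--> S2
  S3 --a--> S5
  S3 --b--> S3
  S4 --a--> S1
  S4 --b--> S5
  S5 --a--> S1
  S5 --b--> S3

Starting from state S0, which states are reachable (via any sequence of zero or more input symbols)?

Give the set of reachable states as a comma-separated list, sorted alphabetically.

Answer: S0, S1, S3, S5

Derivation:
BFS from S0:
  visit S0: S0--a-->S1 (new), S0--b-->S3 (new)
  visit S1: S1--a-->S1 (seen), S1--b-->S0 (seen)
  visit S3: S3--a-->S5 (new), S3--b-->S3 (seen)
  visit S5: S5--a-->S1 (seen), S5--b-->S3 (seen)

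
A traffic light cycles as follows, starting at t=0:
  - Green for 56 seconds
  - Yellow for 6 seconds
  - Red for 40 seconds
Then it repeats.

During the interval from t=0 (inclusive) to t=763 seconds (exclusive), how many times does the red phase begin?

Answer: 7

Derivation:
Cycle = 56+6+40 = 102s
red phase starts at t = k*102 + 62 for k=0,1,2,...
Need k*102+62 < 763 → k < 6.873
k ∈ {0, ..., 6} → 7 starts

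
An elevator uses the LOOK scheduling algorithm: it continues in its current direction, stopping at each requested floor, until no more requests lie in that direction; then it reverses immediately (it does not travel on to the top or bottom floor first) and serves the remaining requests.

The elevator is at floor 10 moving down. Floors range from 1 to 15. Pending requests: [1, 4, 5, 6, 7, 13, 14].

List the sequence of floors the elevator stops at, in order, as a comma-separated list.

Answer: 7, 6, 5, 4, 1, 13, 14

Derivation:
Current: 10, moving DOWN
Serve below first (descending): [7, 6, 5, 4, 1]
Then reverse, serve above (ascending): [13, 14]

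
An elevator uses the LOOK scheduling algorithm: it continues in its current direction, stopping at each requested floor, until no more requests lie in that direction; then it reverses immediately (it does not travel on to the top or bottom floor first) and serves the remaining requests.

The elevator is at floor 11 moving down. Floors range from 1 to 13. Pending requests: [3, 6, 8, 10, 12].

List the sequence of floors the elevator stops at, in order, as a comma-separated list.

Answer: 10, 8, 6, 3, 12

Derivation:
Current: 11, moving DOWN
Serve below first (descending): [10, 8, 6, 3]
Then reverse, serve above (ascending): [12]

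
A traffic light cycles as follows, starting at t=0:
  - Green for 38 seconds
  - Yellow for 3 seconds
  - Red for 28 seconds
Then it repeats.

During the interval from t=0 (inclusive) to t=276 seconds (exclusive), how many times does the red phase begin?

Answer: 4

Derivation:
Cycle = 38+3+28 = 69s
red phase starts at t = k*69 + 41 for k=0,1,2,...
Need k*69+41 < 276 → k < 3.406
k ∈ {0, ..., 3} → 4 starts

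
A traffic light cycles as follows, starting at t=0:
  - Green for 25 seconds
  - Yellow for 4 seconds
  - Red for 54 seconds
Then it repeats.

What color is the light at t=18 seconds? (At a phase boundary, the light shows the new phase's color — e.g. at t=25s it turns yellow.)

Answer: green

Derivation:
Cycle length = 25 + 4 + 54 = 83s
t = 18, phase_t = 18 mod 83 = 18
18 < 25 (green end) → GREEN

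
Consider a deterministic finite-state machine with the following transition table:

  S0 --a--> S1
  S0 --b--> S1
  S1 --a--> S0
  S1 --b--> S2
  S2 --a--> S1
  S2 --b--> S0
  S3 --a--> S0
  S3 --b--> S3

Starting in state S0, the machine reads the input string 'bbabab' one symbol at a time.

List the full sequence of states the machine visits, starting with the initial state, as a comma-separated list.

Start: S0
  read 'b': S0 --b--> S1
  read 'b': S1 --b--> S2
  read 'a': S2 --a--> S1
  read 'b': S1 --b--> S2
  read 'a': S2 --a--> S1
  read 'b': S1 --b--> S2

Answer: S0, S1, S2, S1, S2, S1, S2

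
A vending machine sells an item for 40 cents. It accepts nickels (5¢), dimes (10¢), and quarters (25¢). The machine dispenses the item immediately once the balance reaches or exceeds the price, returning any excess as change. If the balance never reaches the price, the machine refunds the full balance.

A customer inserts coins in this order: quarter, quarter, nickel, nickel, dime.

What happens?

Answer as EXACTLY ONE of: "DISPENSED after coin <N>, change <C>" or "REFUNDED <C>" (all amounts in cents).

Price: 40¢
Coin 1 (quarter, 25¢): balance = 25¢
Coin 2 (quarter, 25¢): balance = 50¢
  → balance >= price → DISPENSE, change = 50 - 40 = 10¢

Answer: DISPENSED after coin 2, change 10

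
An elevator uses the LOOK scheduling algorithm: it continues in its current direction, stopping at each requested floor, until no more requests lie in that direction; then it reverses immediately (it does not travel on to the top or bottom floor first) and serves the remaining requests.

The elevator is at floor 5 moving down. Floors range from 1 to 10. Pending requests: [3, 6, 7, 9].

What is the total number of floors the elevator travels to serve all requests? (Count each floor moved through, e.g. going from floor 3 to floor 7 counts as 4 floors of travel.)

Start at floor 5 moving down, LOOK stop order: [3, 6, 7, 9]
  5 → 3: |3-5| = 2, total = 2
  3 → 6: |6-3| = 3, total = 5
  6 → 7: |7-6| = 1, total = 6
  7 → 9: |9-7| = 2, total = 8

Answer: 8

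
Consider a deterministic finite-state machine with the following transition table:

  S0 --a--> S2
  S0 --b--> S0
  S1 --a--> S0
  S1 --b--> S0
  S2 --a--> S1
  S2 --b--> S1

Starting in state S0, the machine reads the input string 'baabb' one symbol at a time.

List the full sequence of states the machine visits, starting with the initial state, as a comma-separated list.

Answer: S0, S0, S2, S1, S0, S0

Derivation:
Start: S0
  read 'b': S0 --b--> S0
  read 'a': S0 --a--> S2
  read 'a': S2 --a--> S1
  read 'b': S1 --b--> S0
  read 'b': S0 --b--> S0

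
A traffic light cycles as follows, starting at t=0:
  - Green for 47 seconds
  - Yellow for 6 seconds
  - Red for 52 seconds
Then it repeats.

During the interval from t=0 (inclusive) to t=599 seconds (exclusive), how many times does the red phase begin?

Answer: 6

Derivation:
Cycle = 47+6+52 = 105s
red phase starts at t = k*105 + 53 for k=0,1,2,...
Need k*105+53 < 599 → k < 5.200
k ∈ {0, ..., 5} → 6 starts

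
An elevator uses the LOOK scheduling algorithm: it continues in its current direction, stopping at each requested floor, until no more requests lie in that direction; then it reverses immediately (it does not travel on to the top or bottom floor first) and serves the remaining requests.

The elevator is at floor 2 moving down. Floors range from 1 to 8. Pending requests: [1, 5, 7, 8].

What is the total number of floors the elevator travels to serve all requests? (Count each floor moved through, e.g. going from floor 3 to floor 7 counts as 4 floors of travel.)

Start at floor 2 moving down, LOOK stop order: [1, 5, 7, 8]
  2 → 1: |1-2| = 1, total = 1
  1 → 5: |5-1| = 4, total = 5
  5 → 7: |7-5| = 2, total = 7
  7 → 8: |8-7| = 1, total = 8

Answer: 8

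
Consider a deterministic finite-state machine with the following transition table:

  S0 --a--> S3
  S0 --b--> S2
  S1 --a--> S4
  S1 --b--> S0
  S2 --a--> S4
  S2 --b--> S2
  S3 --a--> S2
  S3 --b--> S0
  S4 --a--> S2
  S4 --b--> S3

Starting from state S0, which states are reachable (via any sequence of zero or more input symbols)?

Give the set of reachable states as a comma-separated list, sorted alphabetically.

Answer: S0, S2, S3, S4

Derivation:
BFS from S0:
  visit S0: S0--a-->S3 (new), S0--b-->S2 (new)
  visit S3: S3--a-->S2 (seen), S3--b-->S0 (seen)
  visit S2: S2--a-->S4 (new), S2--b-->S2 (seen)
  visit S4: S4--a-->S2 (seen), S4--b-->S3 (seen)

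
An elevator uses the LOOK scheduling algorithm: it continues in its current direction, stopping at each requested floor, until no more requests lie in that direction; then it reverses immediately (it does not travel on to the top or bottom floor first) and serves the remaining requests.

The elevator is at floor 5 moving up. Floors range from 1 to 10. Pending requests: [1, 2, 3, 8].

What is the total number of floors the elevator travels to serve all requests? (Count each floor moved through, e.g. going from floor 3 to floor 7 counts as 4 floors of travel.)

Start at floor 5 moving up, LOOK stop order: [8, 3, 2, 1]
  5 → 8: |8-5| = 3, total = 3
  8 → 3: |3-8| = 5, total = 8
  3 → 2: |2-3| = 1, total = 9
  2 → 1: |1-2| = 1, total = 10

Answer: 10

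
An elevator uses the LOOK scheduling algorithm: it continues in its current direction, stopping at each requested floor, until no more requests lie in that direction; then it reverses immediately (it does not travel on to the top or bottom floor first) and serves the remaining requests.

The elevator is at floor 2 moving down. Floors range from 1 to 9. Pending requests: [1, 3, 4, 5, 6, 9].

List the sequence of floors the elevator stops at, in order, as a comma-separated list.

Answer: 1, 3, 4, 5, 6, 9

Derivation:
Current: 2, moving DOWN
Serve below first (descending): [1]
Then reverse, serve above (ascending): [3, 4, 5, 6, 9]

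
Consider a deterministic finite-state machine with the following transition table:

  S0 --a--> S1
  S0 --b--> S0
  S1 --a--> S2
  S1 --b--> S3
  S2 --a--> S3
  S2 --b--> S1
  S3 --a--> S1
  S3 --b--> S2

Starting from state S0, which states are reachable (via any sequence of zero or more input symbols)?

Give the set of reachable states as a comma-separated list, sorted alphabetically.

BFS from S0:
  visit S0: S0--a-->S1 (new), S0--b-->S0 (seen)
  visit S1: S1--a-->S2 (new), S1--b-->S3 (new)
  visit S2: S2--a-->S3 (seen), S2--b-->S1 (seen)
  visit S3: S3--a-->S1 (seen), S3--b-->S2 (seen)

Answer: S0, S1, S2, S3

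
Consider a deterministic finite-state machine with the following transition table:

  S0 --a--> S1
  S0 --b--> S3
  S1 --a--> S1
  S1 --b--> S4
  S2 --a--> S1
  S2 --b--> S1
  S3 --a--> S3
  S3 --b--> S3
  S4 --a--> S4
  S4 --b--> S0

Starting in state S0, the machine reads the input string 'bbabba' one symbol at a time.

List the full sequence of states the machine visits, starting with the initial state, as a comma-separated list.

Start: S0
  read 'b': S0 --b--> S3
  read 'b': S3 --b--> S3
  read 'a': S3 --a--> S3
  read 'b': S3 --b--> S3
  read 'b': S3 --b--> S3
  read 'a': S3 --a--> S3

Answer: S0, S3, S3, S3, S3, S3, S3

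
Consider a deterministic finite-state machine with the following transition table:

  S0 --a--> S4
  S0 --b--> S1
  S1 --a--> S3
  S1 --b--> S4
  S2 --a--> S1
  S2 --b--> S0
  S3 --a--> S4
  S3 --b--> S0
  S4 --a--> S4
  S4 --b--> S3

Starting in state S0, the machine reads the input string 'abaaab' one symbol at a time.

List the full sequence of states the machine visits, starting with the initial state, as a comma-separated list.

Answer: S0, S4, S3, S4, S4, S4, S3

Derivation:
Start: S0
  read 'a': S0 --a--> S4
  read 'b': S4 --b--> S3
  read 'a': S3 --a--> S4
  read 'a': S4 --a--> S4
  read 'a': S4 --a--> S4
  read 'b': S4 --b--> S3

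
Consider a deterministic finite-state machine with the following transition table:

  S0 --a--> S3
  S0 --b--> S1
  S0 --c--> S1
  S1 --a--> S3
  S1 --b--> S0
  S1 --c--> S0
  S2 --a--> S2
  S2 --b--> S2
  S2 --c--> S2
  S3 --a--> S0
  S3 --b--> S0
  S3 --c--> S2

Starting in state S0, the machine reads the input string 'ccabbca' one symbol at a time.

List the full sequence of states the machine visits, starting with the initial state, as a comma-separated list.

Start: S0
  read 'c': S0 --c--> S1
  read 'c': S1 --c--> S0
  read 'a': S0 --a--> S3
  read 'b': S3 --b--> S0
  read 'b': S0 --b--> S1
  read 'c': S1 --c--> S0
  read 'a': S0 --a--> S3

Answer: S0, S1, S0, S3, S0, S1, S0, S3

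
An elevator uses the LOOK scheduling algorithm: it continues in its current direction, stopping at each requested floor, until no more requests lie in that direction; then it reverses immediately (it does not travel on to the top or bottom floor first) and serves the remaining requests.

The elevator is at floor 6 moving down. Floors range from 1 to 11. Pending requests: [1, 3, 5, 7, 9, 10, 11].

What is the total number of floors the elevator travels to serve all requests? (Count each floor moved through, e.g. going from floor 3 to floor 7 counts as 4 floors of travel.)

Start at floor 6 moving down, LOOK stop order: [5, 3, 1, 7, 9, 10, 11]
  6 → 5: |5-6| = 1, total = 1
  5 → 3: |3-5| = 2, total = 3
  3 → 1: |1-3| = 2, total = 5
  1 → 7: |7-1| = 6, total = 11
  7 → 9: |9-7| = 2, total = 13
  9 → 10: |10-9| = 1, total = 14
  10 → 11: |11-10| = 1, total = 15

Answer: 15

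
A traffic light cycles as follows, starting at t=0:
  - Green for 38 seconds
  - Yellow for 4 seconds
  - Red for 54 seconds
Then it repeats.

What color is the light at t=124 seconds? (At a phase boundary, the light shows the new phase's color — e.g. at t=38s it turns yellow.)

Answer: green

Derivation:
Cycle length = 38 + 4 + 54 = 96s
t = 124, phase_t = 124 mod 96 = 28
28 < 38 (green end) → GREEN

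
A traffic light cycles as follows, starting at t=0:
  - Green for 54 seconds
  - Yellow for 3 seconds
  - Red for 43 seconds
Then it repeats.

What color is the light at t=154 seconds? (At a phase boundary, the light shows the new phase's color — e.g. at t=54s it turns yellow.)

Cycle length = 54 + 3 + 43 = 100s
t = 154, phase_t = 154 mod 100 = 54
54 <= 54 < 57 (yellow end) → YELLOW

Answer: yellow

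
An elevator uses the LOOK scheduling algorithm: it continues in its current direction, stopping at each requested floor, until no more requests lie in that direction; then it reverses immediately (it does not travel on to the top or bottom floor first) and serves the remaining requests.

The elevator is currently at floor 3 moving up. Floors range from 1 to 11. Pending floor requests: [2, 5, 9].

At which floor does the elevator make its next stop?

Answer: 5

Derivation:
Current floor: 3, direction: up
Requests above: [5, 9]
Requests below: [2]
Moving up and requests lie above → nearest above is min([5, 9]) = 5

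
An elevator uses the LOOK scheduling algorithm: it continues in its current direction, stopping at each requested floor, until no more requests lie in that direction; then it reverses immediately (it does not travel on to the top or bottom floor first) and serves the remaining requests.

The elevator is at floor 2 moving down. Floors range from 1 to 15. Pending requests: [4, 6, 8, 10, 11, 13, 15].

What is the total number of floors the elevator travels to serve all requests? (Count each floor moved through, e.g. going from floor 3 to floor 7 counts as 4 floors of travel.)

Answer: 13

Derivation:
Start at floor 2 moving down, LOOK stop order: [4, 6, 8, 10, 11, 13, 15]
  2 → 4: |4-2| = 2, total = 2
  4 → 6: |6-4| = 2, total = 4
  6 → 8: |8-6| = 2, total = 6
  8 → 10: |10-8| = 2, total = 8
  10 → 11: |11-10| = 1, total = 9
  11 → 13: |13-11| = 2, total = 11
  13 → 15: |15-13| = 2, total = 13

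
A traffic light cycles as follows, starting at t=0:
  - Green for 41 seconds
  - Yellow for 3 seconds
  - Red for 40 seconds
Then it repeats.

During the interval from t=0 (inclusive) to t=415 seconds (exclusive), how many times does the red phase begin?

Answer: 5

Derivation:
Cycle = 41+3+40 = 84s
red phase starts at t = k*84 + 44 for k=0,1,2,...
Need k*84+44 < 415 → k < 4.417
k ∈ {0, ..., 4} → 5 starts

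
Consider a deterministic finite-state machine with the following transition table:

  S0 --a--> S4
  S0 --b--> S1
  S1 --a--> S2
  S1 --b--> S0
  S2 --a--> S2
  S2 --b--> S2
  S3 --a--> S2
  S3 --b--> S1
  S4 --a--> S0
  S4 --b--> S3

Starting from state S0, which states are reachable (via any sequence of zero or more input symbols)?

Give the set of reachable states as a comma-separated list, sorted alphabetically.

Answer: S0, S1, S2, S3, S4

Derivation:
BFS from S0:
  visit S0: S0--a-->S4 (new), S0--b-->S1 (new)
  visit S4: S4--a-->S0 (seen), S4--b-->S3 (new)
  visit S1: S1--a-->S2 (new), S1--b-->S0 (seen)
  visit S3: S3--a-->S2 (seen), S3--b-->S1 (seen)
  visit S2: S2--a-->S2 (seen), S2--b-->S2 (seen)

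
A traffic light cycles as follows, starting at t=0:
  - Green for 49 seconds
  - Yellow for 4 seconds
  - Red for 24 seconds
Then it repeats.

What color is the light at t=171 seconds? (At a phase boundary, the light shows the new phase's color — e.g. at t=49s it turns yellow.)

Answer: green

Derivation:
Cycle length = 49 + 4 + 24 = 77s
t = 171, phase_t = 171 mod 77 = 17
17 < 49 (green end) → GREEN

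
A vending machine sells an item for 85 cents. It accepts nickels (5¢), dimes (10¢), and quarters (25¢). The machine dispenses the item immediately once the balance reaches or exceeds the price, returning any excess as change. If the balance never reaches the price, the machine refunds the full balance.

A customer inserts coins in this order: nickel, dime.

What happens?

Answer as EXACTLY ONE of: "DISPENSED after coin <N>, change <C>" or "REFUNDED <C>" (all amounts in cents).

Answer: REFUNDED 15

Derivation:
Price: 85¢
Coin 1 (nickel, 5¢): balance = 5¢
Coin 2 (dime, 10¢): balance = 15¢
All coins inserted, balance 15¢ < price 85¢ → REFUND 15¢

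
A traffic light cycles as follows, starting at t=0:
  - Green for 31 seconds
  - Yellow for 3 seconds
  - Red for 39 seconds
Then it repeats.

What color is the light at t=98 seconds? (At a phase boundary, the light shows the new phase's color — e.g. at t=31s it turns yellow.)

Answer: green

Derivation:
Cycle length = 31 + 3 + 39 = 73s
t = 98, phase_t = 98 mod 73 = 25
25 < 31 (green end) → GREEN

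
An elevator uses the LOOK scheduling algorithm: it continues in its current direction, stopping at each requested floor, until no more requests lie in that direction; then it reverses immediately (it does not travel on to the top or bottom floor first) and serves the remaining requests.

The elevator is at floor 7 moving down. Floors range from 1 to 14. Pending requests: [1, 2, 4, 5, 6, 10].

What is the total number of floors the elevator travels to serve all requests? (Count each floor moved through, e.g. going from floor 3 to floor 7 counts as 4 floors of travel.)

Answer: 15

Derivation:
Start at floor 7 moving down, LOOK stop order: [6, 5, 4, 2, 1, 10]
  7 → 6: |6-7| = 1, total = 1
  6 → 5: |5-6| = 1, total = 2
  5 → 4: |4-5| = 1, total = 3
  4 → 2: |2-4| = 2, total = 5
  2 → 1: |1-2| = 1, total = 6
  1 → 10: |10-1| = 9, total = 15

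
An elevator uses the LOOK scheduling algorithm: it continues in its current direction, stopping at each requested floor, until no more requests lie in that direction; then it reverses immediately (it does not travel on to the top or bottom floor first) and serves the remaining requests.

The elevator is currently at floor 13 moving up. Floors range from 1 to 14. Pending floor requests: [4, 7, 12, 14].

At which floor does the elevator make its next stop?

Answer: 14

Derivation:
Current floor: 13, direction: up
Requests above: [14]
Requests below: [4, 7, 12]
Moving up and requests lie above → nearest above is min([14]) = 14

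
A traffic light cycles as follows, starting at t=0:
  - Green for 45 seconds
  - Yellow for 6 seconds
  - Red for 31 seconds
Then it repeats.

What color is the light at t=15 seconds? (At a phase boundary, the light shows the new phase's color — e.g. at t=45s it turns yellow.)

Cycle length = 45 + 6 + 31 = 82s
t = 15, phase_t = 15 mod 82 = 15
15 < 45 (green end) → GREEN

Answer: green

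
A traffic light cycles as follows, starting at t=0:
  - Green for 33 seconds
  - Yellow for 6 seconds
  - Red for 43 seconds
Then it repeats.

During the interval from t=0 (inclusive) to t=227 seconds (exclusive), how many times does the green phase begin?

Answer: 3

Derivation:
Cycle = 33+6+43 = 82s
green phase starts at t = k*82 + 0 for k=0,1,2,...
Need k*82+0 < 227 → k < 2.768
k ∈ {0, ..., 2} → 3 starts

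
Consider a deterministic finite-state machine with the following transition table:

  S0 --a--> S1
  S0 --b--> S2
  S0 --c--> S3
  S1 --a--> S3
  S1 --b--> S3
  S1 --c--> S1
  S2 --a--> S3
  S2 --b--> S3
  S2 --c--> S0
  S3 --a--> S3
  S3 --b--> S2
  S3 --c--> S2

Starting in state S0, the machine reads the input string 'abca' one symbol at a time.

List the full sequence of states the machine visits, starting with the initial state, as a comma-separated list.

Answer: S0, S1, S3, S2, S3

Derivation:
Start: S0
  read 'a': S0 --a--> S1
  read 'b': S1 --b--> S3
  read 'c': S3 --c--> S2
  read 'a': S2 --a--> S3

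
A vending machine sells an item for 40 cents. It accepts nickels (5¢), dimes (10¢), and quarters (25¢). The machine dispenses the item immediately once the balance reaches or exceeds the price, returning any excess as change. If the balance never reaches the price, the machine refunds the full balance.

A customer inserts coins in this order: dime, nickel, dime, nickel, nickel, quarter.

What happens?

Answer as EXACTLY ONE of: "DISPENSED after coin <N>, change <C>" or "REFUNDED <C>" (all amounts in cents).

Price: 40¢
Coin 1 (dime, 10¢): balance = 10¢
Coin 2 (nickel, 5¢): balance = 15¢
Coin 3 (dime, 10¢): balance = 25¢
Coin 4 (nickel, 5¢): balance = 30¢
Coin 5 (nickel, 5¢): balance = 35¢
Coin 6 (quarter, 25¢): balance = 60¢
  → balance >= price → DISPENSE, change = 60 - 40 = 20¢

Answer: DISPENSED after coin 6, change 20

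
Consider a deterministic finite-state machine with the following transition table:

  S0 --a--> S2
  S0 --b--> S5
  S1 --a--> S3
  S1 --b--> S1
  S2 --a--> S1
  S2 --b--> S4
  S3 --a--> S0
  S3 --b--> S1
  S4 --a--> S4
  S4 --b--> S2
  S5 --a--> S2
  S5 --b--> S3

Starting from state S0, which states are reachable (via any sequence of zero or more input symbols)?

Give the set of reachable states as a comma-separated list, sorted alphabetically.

Answer: S0, S1, S2, S3, S4, S5

Derivation:
BFS from S0:
  visit S0: S0--a-->S2 (new), S0--b-->S5 (new)
  visit S2: S2--a-->S1 (new), S2--b-->S4 (new)
  visit S5: S5--a-->S2 (seen), S5--b-->S3 (new)
  visit S1: S1--a-->S3 (seen), S1--b-->S1 (seen)
  visit S4: S4--a-->S4 (seen), S4--b-->S2 (seen)
  visit S3: S3--a-->S0 (seen), S3--b-->S1 (seen)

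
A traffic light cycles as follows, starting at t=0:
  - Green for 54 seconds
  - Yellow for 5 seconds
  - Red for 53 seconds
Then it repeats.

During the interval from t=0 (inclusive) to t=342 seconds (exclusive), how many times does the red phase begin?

Answer: 3

Derivation:
Cycle = 54+5+53 = 112s
red phase starts at t = k*112 + 59 for k=0,1,2,...
Need k*112+59 < 342 → k < 2.527
k ∈ {0, ..., 2} → 3 starts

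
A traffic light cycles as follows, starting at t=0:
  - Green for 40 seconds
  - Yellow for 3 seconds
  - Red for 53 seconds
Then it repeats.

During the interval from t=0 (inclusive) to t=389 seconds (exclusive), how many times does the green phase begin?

Cycle = 40+3+53 = 96s
green phase starts at t = k*96 + 0 for k=0,1,2,...
Need k*96+0 < 389 → k < 4.052
k ∈ {0, ..., 4} → 5 starts

Answer: 5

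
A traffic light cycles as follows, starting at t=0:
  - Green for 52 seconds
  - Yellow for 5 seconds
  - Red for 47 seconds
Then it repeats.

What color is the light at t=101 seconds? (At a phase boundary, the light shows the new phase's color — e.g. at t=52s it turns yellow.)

Answer: red

Derivation:
Cycle length = 52 + 5 + 47 = 104s
t = 101, phase_t = 101 mod 104 = 101
101 >= 57 → RED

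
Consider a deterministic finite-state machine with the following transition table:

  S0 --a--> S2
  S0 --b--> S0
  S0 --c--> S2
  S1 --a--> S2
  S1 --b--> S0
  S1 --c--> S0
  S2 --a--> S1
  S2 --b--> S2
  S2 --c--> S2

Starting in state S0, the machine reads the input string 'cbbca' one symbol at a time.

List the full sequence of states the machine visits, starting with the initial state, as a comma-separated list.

Answer: S0, S2, S2, S2, S2, S1

Derivation:
Start: S0
  read 'c': S0 --c--> S2
  read 'b': S2 --b--> S2
  read 'b': S2 --b--> S2
  read 'c': S2 --c--> S2
  read 'a': S2 --a--> S1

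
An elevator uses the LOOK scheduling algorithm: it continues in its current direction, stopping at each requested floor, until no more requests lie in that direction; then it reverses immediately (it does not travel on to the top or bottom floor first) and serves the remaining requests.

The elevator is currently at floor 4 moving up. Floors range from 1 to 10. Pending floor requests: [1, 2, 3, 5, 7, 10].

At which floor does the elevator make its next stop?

Answer: 5

Derivation:
Current floor: 4, direction: up
Requests above: [5, 7, 10]
Requests below: [1, 2, 3]
Moving up and requests lie above → nearest above is min([5, 7, 10]) = 5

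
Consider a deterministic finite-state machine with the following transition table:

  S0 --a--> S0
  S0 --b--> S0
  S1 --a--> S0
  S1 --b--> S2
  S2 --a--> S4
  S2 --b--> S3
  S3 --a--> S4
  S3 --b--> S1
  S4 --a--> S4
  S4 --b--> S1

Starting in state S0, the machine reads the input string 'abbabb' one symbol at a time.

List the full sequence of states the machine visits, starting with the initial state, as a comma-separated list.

Answer: S0, S0, S0, S0, S0, S0, S0

Derivation:
Start: S0
  read 'a': S0 --a--> S0
  read 'b': S0 --b--> S0
  read 'b': S0 --b--> S0
  read 'a': S0 --a--> S0
  read 'b': S0 --b--> S0
  read 'b': S0 --b--> S0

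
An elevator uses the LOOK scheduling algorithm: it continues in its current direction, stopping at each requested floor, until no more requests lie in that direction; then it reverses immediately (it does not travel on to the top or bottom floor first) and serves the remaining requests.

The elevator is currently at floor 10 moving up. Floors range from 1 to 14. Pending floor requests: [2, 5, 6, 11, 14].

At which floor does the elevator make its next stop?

Current floor: 10, direction: up
Requests above: [11, 14]
Requests below: [2, 5, 6]
Moving up and requests lie above → nearest above is min([11, 14]) = 11

Answer: 11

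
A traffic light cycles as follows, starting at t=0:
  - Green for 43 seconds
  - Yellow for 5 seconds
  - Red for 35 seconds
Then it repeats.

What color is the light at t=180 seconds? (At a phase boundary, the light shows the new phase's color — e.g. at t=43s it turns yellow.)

Answer: green

Derivation:
Cycle length = 43 + 5 + 35 = 83s
t = 180, phase_t = 180 mod 83 = 14
14 < 43 (green end) → GREEN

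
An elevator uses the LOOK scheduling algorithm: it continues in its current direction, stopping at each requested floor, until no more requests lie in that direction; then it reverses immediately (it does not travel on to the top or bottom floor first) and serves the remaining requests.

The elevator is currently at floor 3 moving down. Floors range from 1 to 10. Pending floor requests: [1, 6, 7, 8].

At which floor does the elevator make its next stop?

Answer: 1

Derivation:
Current floor: 3, direction: down
Requests above: [6, 7, 8]
Requests below: [1]
Moving down and requests lie below → nearest below is max([1]) = 1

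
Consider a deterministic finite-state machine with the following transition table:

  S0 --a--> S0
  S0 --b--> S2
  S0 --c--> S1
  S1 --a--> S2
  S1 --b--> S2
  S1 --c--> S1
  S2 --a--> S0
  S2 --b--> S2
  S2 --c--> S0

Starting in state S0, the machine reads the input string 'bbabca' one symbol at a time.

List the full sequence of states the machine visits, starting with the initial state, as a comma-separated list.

Answer: S0, S2, S2, S0, S2, S0, S0

Derivation:
Start: S0
  read 'b': S0 --b--> S2
  read 'b': S2 --b--> S2
  read 'a': S2 --a--> S0
  read 'b': S0 --b--> S2
  read 'c': S2 --c--> S0
  read 'a': S0 --a--> S0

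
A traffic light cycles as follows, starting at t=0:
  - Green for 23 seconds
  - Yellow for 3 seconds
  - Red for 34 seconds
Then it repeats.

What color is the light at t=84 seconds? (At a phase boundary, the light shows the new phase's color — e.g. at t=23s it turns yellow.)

Cycle length = 23 + 3 + 34 = 60s
t = 84, phase_t = 84 mod 60 = 24
23 <= 24 < 26 (yellow end) → YELLOW

Answer: yellow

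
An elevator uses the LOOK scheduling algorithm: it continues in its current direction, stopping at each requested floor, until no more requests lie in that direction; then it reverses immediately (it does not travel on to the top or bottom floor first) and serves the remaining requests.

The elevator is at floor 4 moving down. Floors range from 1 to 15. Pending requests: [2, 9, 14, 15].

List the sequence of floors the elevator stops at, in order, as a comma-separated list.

Current: 4, moving DOWN
Serve below first (descending): [2]
Then reverse, serve above (ascending): [9, 14, 15]

Answer: 2, 9, 14, 15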